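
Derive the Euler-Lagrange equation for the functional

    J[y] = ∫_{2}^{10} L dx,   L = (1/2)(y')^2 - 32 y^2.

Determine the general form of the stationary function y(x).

The Lagrangian is L = (1/2)(y')^2 - 32 y^2.
∂L/∂y = -64y.
∂L/∂y' = y'.
The Euler-Lagrange equation d/dx(∂L/∂y') − ∂L/∂y = 0 becomes:
    y'' + 64 y = 0
General solution: y(x) = A sin(8x) + B cos(8x), where A and B are arbitrary constants fixed by the endpoint conditions.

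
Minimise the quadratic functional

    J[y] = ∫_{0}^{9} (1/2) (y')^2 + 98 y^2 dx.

The Lagrangian is L = (1/2) (y')^2 + 98 y^2.
Compute ∂L/∂y = 196y, ∂L/∂y' = y'.
The Euler-Lagrange equation d/dx(∂L/∂y') − ∂L/∂y = 0 reduces to
    y'' − 196 y = 0.
Its general solution is
    y(x) = A e^(14x) + B e^(−14x),
with A, B fixed by the endpoint conditions.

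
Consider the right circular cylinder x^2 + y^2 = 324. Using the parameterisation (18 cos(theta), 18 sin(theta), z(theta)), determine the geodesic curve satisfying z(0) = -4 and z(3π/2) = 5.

Parameterise the cylinder of radius R = 18 as
    r(θ) = (18 cos θ, 18 sin θ, z(θ)).
The arc-length element is
    ds = sqrt(324 + (dz/dθ)^2) dθ,
so the Lagrangian is L = sqrt(324 + z'^2).
L depends on z' only, not on z or θ, so ∂L/∂z = 0 and
    ∂L/∂z' = z' / sqrt(324 + z'^2).
The Euler-Lagrange equation gives
    d/dθ( z' / sqrt(324 + z'^2) ) = 0,
so z' is constant. Integrating once:
    z(θ) = a θ + b,
a helix on the cylinder (a straight line when the cylinder is unrolled). The constants a, b are determined by the endpoint conditions.
With endpoint conditions z(0) = -4 and z(3π/2) = 5: from z(0) = b we get b = -4, and a·3π/2 + -4 = 5 gives a = 6/π, so
    z(θ) = (6/π) θ − 4.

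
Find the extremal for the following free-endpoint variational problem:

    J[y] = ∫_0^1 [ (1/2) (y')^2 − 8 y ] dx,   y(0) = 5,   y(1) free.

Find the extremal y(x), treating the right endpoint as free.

The Lagrangian L = (1/2) (y')^2 − 8 y gives
    ∂L/∂y = −8,   ∂L/∂y' = y'.
Euler-Lagrange: d/dx(y') − (−8) = 0, i.e. y'' + 8 = 0, so
    y(x) = −(8/2) x^2 + C1 x + C2.
Fixed left endpoint y(0) = 5 ⇒ C2 = 5.
The right endpoint x = 1 is free, so the natural (transversality) condition is ∂L/∂y' |_{x=1} = 0, i.e. y'(1) = 0.
Compute y'(x) = −8 x + C1, so y'(1) = −8 + C1 = 0 ⇒ C1 = 8.
Therefore the extremal is
    y(x) = −4 x^2 + 8 x + 5.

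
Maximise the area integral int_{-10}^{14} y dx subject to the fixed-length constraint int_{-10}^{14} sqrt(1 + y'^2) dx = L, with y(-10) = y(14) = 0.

Set up the augmented Lagrangian using a multiplier λ for the length constraint:
    F(y, y') = y − λ sqrt(1 + y'^2).
F has no explicit x dependence, so the Beltrami identity yields a first integral
    F − y' ∂F/∂y' = C.
Compute ∂F/∂y' = −λ y' / sqrt(1 + y'^2). Then
    y − λ sqrt(1 + y'^2) + λ y'^2 / sqrt(1 + y'^2) = C
    ⇒  y − λ / sqrt(1 + y'^2) = C.
Solving for y' and integrating gives
    (x − a)^2 + (y − b)^2 = λ^2,
a circular arc of radius λ. The constants a, b are determined by the endpoint conditions y(-10) = y(14) = 0, and λ is fixed implicitly by the length constraint
    ∫_{-10}^{14} sqrt(1 + y'^2) dx = L.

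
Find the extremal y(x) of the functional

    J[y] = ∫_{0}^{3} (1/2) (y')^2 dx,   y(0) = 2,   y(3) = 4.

The Lagrangian is L = (1/2) (y')^2.
Compute ∂L/∂y = 0, ∂L/∂y' = y'.
The Euler-Lagrange equation d/dx(∂L/∂y') − ∂L/∂y = 0 reduces to
    y'' = 0.
Its general solution is
    y(x) = A x + B,
with A, B fixed by the endpoint conditions.
Applying the endpoint conditions y(0) = 2 and y(3) = 4: solve A·0 + B = 2 and A·3 + B = 4. Subtracting gives A(3 − 0) = 4 − 2, so A = 2/3, and B = 2 − A·0 = 2. Therefore
    y(x) = (2/3) x + 2.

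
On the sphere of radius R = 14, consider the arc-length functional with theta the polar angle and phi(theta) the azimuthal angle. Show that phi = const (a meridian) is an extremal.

On the sphere of radius R = 14 with spherical coordinates (θ, φ), the induced metric is
    ds^2 = 196(dθ^2 + sin^2(θ) dφ^2).
Using θ as the parameter, the arc-length functional becomes
    J[φ] = ∫ 14 sqrt(1 + sin^2(θ) (dφ/dθ)^2) dθ.
So L = 14 sqrt(1 + sin^2(θ) φ'^2). Compute
    ∂L/∂φ = 0  (L has no explicit φ dependence),
    ∂L/∂φ' = 14 sin^2(θ) φ' / sqrt(1 + sin^2(θ) φ'^2).
For the candidate φ(θ) = c (constant), φ' = 0, so ∂L/∂φ' evaluated along the candidate vanishes, and ∂L/∂φ is identically zero. Hence
    d/dθ(∂L/∂φ') − ∂L/∂φ = 0
is satisfied. Therefore meridians φ = const are extremals of arc length — they are geodesics on the sphere.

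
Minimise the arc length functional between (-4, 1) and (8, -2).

Arc-length functional: J[y] = ∫ sqrt(1 + (y')^2) dx.
Lagrangian L = sqrt(1 + (y')^2) has no explicit y dependence, so ∂L/∂y = 0 and the Euler-Lagrange equation gives
    d/dx( y' / sqrt(1 + (y')^2) ) = 0  ⇒  y' / sqrt(1 + (y')^2) = const.
Hence y' is constant, so y(x) is affine.
Fitting the endpoints (-4, 1) and (8, -2):
    slope m = ((-2) − 1) / (8 − (-4)) = -1/4,
    intercept c = 1 − m·(-4) = 0.
Extremal: y(x) = (-1/4) x.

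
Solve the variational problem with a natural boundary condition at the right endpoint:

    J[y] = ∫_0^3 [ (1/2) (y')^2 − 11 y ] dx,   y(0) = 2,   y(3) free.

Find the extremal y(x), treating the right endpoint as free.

The Lagrangian L = (1/2) (y')^2 − 11 y gives
    ∂L/∂y = −11,   ∂L/∂y' = y'.
Euler-Lagrange: d/dx(y') − (−11) = 0, i.e. y'' + 11 = 0, so
    y(x) = −(11/2) x^2 + C1 x + C2.
Fixed left endpoint y(0) = 2 ⇒ C2 = 2.
The right endpoint x = 3 is free, so the natural (transversality) condition is ∂L/∂y' |_{x=3} = 0, i.e. y'(3) = 0.
Compute y'(x) = −11 x + C1, so y'(3) = −33 + C1 = 0 ⇒ C1 = 33.
Therefore the extremal is
    y(x) = −(11/2) x^2 + 33 x + 2.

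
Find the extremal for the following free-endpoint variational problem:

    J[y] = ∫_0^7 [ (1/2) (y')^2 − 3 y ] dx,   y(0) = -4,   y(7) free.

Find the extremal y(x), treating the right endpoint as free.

The Lagrangian L = (1/2) (y')^2 − 3 y gives
    ∂L/∂y = −3,   ∂L/∂y' = y'.
Euler-Lagrange: d/dx(y') − (−3) = 0, i.e. y'' + 3 = 0, so
    y(x) = −(3/2) x^2 + C1 x + C2.
Fixed left endpoint y(0) = -4 ⇒ C2 = -4.
The right endpoint x = 7 is free, so the natural (transversality) condition is ∂L/∂y' |_{x=7} = 0, i.e. y'(7) = 0.
Compute y'(x) = −3 x + C1, so y'(7) = −21 + C1 = 0 ⇒ C1 = 21.
Therefore the extremal is
    y(x) = −(3/2) x^2 + 21 x − 4.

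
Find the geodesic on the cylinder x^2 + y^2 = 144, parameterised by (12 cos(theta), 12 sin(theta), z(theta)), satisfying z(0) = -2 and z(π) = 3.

Parameterise the cylinder of radius R = 12 as
    r(θ) = (12 cos θ, 12 sin θ, z(θ)).
The arc-length element is
    ds = sqrt(144 + (dz/dθ)^2) dθ,
so the Lagrangian is L = sqrt(144 + z'^2).
L depends on z' only, not on z or θ, so ∂L/∂z = 0 and
    ∂L/∂z' = z' / sqrt(144 + z'^2).
The Euler-Lagrange equation gives
    d/dθ( z' / sqrt(144 + z'^2) ) = 0,
so z' is constant. Integrating once:
    z(θ) = a θ + b,
a helix on the cylinder (a straight line when the cylinder is unrolled). The constants a, b are determined by the endpoint conditions.
With endpoint conditions z(0) = -2 and z(π) = 3: from z(0) = b we get b = -2, and a·π + -2 = 3 gives a = 5/π, so
    z(θ) = (5/π) θ − 2.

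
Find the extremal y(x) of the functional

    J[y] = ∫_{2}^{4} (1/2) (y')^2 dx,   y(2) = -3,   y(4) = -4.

The Lagrangian is L = (1/2) (y')^2.
Compute ∂L/∂y = 0, ∂L/∂y' = y'.
The Euler-Lagrange equation d/dx(∂L/∂y') − ∂L/∂y = 0 reduces to
    y'' = 0.
Its general solution is
    y(x) = A x + B,
with A, B fixed by the endpoint conditions.
Applying the endpoint conditions y(2) = -3 and y(4) = -4: solve A·2 + B = -3 and A·4 + B = -4. Subtracting gives A(4 − 2) = -4 − -3, so A = -1/2, and B = -3 − A·2 = -2. Therefore
    y(x) = (-1/2) x - 2.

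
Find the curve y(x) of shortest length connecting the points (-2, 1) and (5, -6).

Arc-length functional: J[y] = ∫ sqrt(1 + (y')^2) dx.
Lagrangian L = sqrt(1 + (y')^2) has no explicit y dependence, so ∂L/∂y = 0 and the Euler-Lagrange equation gives
    d/dx( y' / sqrt(1 + (y')^2) ) = 0  ⇒  y' / sqrt(1 + (y')^2) = const.
Hence y' is constant, so y(x) is affine.
Fitting the endpoints (-2, 1) and (5, -6):
    slope m = ((-6) − 1) / (5 − (-2)) = -1,
    intercept c = 1 − m·(-2) = -1.
Extremal: y(x) = -x - 1.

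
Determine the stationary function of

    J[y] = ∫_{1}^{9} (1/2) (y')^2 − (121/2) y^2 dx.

The Lagrangian is L = (1/2) (y')^2 − (121/2) y^2.
Compute ∂L/∂y = -121y, ∂L/∂y' = y'.
The Euler-Lagrange equation d/dx(∂L/∂y') − ∂L/∂y = 0 reduces to
    y'' + 121 y = 0.
Its general solution is
    y(x) = A sin(11x) + B cos(11x),
with A, B fixed by the endpoint conditions.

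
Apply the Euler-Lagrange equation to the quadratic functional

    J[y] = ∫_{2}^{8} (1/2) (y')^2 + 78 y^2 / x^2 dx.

The Lagrangian is L = (1/2) (y')^2 + 78 y^2 / x^2.
Compute ∂L/∂y = 156y/x^2, ∂L/∂y' = y'.
The Euler-Lagrange equation d/dx(∂L/∂y') − ∂L/∂y = 0 reduces to
    y'' − 156/x^2 · y = 0  (x > 0).
Its general solution is
    y(x) = A x^13 + B x^(-12),
with A, B fixed by the endpoint conditions.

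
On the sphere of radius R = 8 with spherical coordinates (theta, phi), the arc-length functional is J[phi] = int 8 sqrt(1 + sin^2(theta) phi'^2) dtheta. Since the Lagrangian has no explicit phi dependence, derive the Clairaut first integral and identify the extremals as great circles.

On the sphere of radius R = 8 with spherical coordinates (θ, φ), the induced metric is
    ds^2 = 64(dθ^2 + sin^2(θ) dφ^2).
Parameterise by θ; the arc-length functional is
    J[φ] = ∫ 8 sqrt(1 + sin^2(θ) (dφ/dθ)^2) dθ,
so L = 8 sqrt(1 + sin^2(θ) φ'^2). Compute
    ∂L/∂φ = 0  (L has no explicit φ dependence),
    ∂L/∂φ' = 8 sin^2(θ) φ' / sqrt(1 + sin^2(θ) φ'^2).
Since ∂L/∂φ = 0, the Euler-Lagrange equation
    d/dθ(∂L/∂φ') − ∂L/∂φ = 0
reduces to d/dθ(∂L/∂φ') = 0, i.e. the momentum conjugate to φ is conserved:
    8 sin^2(θ) φ' / sqrt(1 + sin^2(θ) φ'^2) = C.
The overall factor of 8 is constant, so dividing through gives Clairaut's relation sin^2(θ) φ' / sqrt(1 + sin^2(θ) φ'^2) = C' (with C' = C/8). Solving for φ' and integrating gives the great-circle family
    cot(θ) = A cos(φ − φ_0),
i.e. the intersection of the sphere with a plane through the origin. The two constants A and φ_0 (equivalently C and one phase) are fixed by the two endpoint conditions.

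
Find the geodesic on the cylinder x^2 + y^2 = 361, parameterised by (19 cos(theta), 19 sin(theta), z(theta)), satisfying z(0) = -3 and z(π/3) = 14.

Parameterise the cylinder of radius R = 19 as
    r(θ) = (19 cos θ, 19 sin θ, z(θ)).
The arc-length element is
    ds = sqrt(361 + (dz/dθ)^2) dθ,
so the Lagrangian is L = sqrt(361 + z'^2).
L depends on z' only, not on z or θ, so ∂L/∂z = 0 and
    ∂L/∂z' = z' / sqrt(361 + z'^2).
The Euler-Lagrange equation gives
    d/dθ( z' / sqrt(361 + z'^2) ) = 0,
so z' is constant. Integrating once:
    z(θ) = a θ + b,
a helix on the cylinder (a straight line when the cylinder is unrolled). The constants a, b are determined by the endpoint conditions.
With endpoint conditions z(0) = -3 and z(π/3) = 14: from z(0) = b we get b = -3, and a·π/3 + -3 = 14 gives a = 51/π, so
    z(θ) = (51/π) θ − 3.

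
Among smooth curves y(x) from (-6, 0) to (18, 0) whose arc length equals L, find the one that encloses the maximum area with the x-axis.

Set up the augmented Lagrangian using a multiplier λ for the length constraint:
    F(y, y') = y − λ sqrt(1 + y'^2).
F has no explicit x dependence, so the Beltrami identity yields a first integral
    F − y' ∂F/∂y' = C.
Compute ∂F/∂y' = −λ y' / sqrt(1 + y'^2). Then
    y − λ sqrt(1 + y'^2) + λ y'^2 / sqrt(1 + y'^2) = C
    ⇒  y − λ / sqrt(1 + y'^2) = C.
Solving for y' and integrating gives
    (x − a)^2 + (y − b)^2 = λ^2,
a circular arc of radius λ. The constants a, b are determined by the endpoint conditions y(-6) = y(18) = 0, and λ is fixed implicitly by the length constraint
    ∫_{-6}^{18} sqrt(1 + y'^2) dx = L.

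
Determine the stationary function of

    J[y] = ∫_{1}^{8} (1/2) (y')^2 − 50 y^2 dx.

The Lagrangian is L = (1/2) (y')^2 − 50 y^2.
Compute ∂L/∂y = -100y, ∂L/∂y' = y'.
The Euler-Lagrange equation d/dx(∂L/∂y') − ∂L/∂y = 0 reduces to
    y'' + 100 y = 0.
Its general solution is
    y(x) = A sin(10x) + B cos(10x),
with A, B fixed by the endpoint conditions.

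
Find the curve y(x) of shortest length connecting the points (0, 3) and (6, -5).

Arc-length functional: J[y] = ∫ sqrt(1 + (y')^2) dx.
Lagrangian L = sqrt(1 + (y')^2) has no explicit y dependence, so ∂L/∂y = 0 and the Euler-Lagrange equation gives
    d/dx( y' / sqrt(1 + (y')^2) ) = 0  ⇒  y' / sqrt(1 + (y')^2) = const.
Hence y' is constant, so y(x) is affine.
Fitting the endpoints (0, 3) and (6, -5):
    slope m = ((-5) − 3) / (6 − 0) = -4/3,
    intercept c = 3 − m·0 = 3.
Extremal: y(x) = (-4/3) x + 3.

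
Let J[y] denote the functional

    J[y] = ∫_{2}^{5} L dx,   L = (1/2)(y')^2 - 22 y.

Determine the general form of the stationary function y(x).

The Lagrangian is L = (1/2)(y')^2 - 22 y.
∂L/∂y = -22.
∂L/∂y' = y'.
The Euler-Lagrange equation d/dx(∂L/∂y') − ∂L/∂y = 0 becomes:
    y'' + 22 = 0
General solution: y(x) = -11 x^2 + A x + B, where A and B are arbitrary constants fixed by the endpoint conditions.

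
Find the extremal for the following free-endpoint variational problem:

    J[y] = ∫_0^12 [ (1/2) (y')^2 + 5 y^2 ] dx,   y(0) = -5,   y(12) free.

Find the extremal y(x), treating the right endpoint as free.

The Lagrangian L = (1/2) (y')^2 + 5 y^2 gives
    ∂L/∂y = 10 y,   ∂L/∂y' = y'.
Euler-Lagrange: y'' − 10 y = 0.
With k = sqrt(10), the general solution is
    y(x) = A cosh(sqrt(10) x) + B sinh(sqrt(10) x).
Fixed left endpoint y(0) = -5 ⇒ A = -5.
The right endpoint x = 12 is free, so the natural (transversality) condition is ∂L/∂y' |_{x=12} = 0, i.e. y'(12) = 0.
Compute y'(x) = A k sinh(k x) + B k cosh(k x), so
    y'(12) = A k sinh(k·12) + B k cosh(k·12) = 0
    ⇒ B = −A tanh(k·12) = 5 tanh(sqrt(10)·12).
Therefore the extremal is
    y(x) = −5 cosh(sqrt(10) x) + 5 tanh(sqrt(10)·12) sinh(sqrt(10) x).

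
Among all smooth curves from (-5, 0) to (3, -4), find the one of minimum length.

Arc-length functional: J[y] = ∫ sqrt(1 + (y')^2) dx.
Lagrangian L = sqrt(1 + (y')^2) has no explicit y dependence, so ∂L/∂y = 0 and the Euler-Lagrange equation gives
    d/dx( y' / sqrt(1 + (y')^2) ) = 0  ⇒  y' / sqrt(1 + (y')^2) = const.
Hence y' is constant, so y(x) is affine.
Fitting the endpoints (-5, 0) and (3, -4):
    slope m = ((-4) − 0) / (3 − (-5)) = -1/2,
    intercept c = 0 − m·(-5) = -5/2.
Extremal: y(x) = (-1/2) x - 5/2.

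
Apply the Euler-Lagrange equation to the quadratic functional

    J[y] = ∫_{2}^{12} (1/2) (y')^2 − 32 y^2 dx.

The Lagrangian is L = (1/2) (y')^2 − 32 y^2.
Compute ∂L/∂y = -64y, ∂L/∂y' = y'.
The Euler-Lagrange equation d/dx(∂L/∂y') − ∂L/∂y = 0 reduces to
    y'' + 64 y = 0.
Its general solution is
    y(x) = A sin(8x) + B cos(8x),
with A, B fixed by the endpoint conditions.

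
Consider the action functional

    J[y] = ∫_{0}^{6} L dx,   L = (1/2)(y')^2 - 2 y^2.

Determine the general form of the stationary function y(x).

The Lagrangian is L = (1/2)(y')^2 - 2 y^2.
∂L/∂y = -4y.
∂L/∂y' = y'.
The Euler-Lagrange equation d/dx(∂L/∂y') − ∂L/∂y = 0 becomes:
    y'' + 4 y = 0
General solution: y(x) = A sin(2x) + B cos(2x), where A and B are arbitrary constants fixed by the endpoint conditions.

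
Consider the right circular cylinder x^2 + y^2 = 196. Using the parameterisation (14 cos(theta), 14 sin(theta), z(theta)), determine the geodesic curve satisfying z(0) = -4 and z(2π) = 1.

Parameterise the cylinder of radius R = 14 as
    r(θ) = (14 cos θ, 14 sin θ, z(θ)).
The arc-length element is
    ds = sqrt(196 + (dz/dθ)^2) dθ,
so the Lagrangian is L = sqrt(196 + z'^2).
L depends on z' only, not on z or θ, so ∂L/∂z = 0 and
    ∂L/∂z' = z' / sqrt(196 + z'^2).
The Euler-Lagrange equation gives
    d/dθ( z' / sqrt(196 + z'^2) ) = 0,
so z' is constant. Integrating once:
    z(θ) = a θ + b,
a helix on the cylinder (a straight line when the cylinder is unrolled). The constants a, b are determined by the endpoint conditions.
With endpoint conditions z(0) = -4 and z(2π) = 1: from z(0) = b we get b = -4, and a·2π + -4 = 1 gives a = 5/(2π), so
    z(θ) = (5/(2π)) θ − 4.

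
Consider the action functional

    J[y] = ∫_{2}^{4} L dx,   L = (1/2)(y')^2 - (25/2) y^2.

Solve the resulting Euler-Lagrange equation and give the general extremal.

The Lagrangian is L = (1/2)(y')^2 - (25/2) y^2.
∂L/∂y = -25y.
∂L/∂y' = y'.
The Euler-Lagrange equation d/dx(∂L/∂y') − ∂L/∂y = 0 becomes:
    y'' + 25 y = 0
General solution: y(x) = A sin(5x) + B cos(5x), where A and B are arbitrary constants fixed by the endpoint conditions.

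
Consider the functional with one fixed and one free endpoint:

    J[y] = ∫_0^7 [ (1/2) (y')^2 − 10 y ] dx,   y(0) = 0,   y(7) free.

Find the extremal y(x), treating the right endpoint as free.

The Lagrangian L = (1/2) (y')^2 − 10 y gives
    ∂L/∂y = −10,   ∂L/∂y' = y'.
Euler-Lagrange: d/dx(y') − (−10) = 0, i.e. y'' + 10 = 0, so
    y(x) = −(10/2) x^2 + C1 x + C2.
Fixed left endpoint y(0) = 0 ⇒ C2 = 0.
The right endpoint x = 7 is free, so the natural (transversality) condition is ∂L/∂y' |_{x=7} = 0, i.e. y'(7) = 0.
Compute y'(x) = −10 x + C1, so y'(7) = −70 + C1 = 0 ⇒ C1 = 70.
Therefore the extremal is
    y(x) = −5 x^2 + 70 x.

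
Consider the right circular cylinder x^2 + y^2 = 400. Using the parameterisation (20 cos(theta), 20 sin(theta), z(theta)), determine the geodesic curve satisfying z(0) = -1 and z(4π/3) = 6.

Parameterise the cylinder of radius R = 20 as
    r(θ) = (20 cos θ, 20 sin θ, z(θ)).
The arc-length element is
    ds = sqrt(400 + (dz/dθ)^2) dθ,
so the Lagrangian is L = sqrt(400 + z'^2).
L depends on z' only, not on z or θ, so ∂L/∂z = 0 and
    ∂L/∂z' = z' / sqrt(400 + z'^2).
The Euler-Lagrange equation gives
    d/dθ( z' / sqrt(400 + z'^2) ) = 0,
so z' is constant. Integrating once:
    z(θ) = a θ + b,
a helix on the cylinder (a straight line when the cylinder is unrolled). The constants a, b are determined by the endpoint conditions.
With endpoint conditions z(0) = -1 and z(4π/3) = 6: from z(0) = b we get b = -1, and a·4π/3 + -1 = 6 gives a = 21/(4π), so
    z(θ) = (21/(4π)) θ − 1.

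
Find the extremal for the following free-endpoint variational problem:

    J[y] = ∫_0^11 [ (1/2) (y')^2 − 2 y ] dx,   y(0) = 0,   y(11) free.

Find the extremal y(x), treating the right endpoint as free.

The Lagrangian L = (1/2) (y')^2 − 2 y gives
    ∂L/∂y = −2,   ∂L/∂y' = y'.
Euler-Lagrange: d/dx(y') − (−2) = 0, i.e. y'' + 2 = 0, so
    y(x) = −(2/2) x^2 + C1 x + C2.
Fixed left endpoint y(0) = 0 ⇒ C2 = 0.
The right endpoint x = 11 is free, so the natural (transversality) condition is ∂L/∂y' |_{x=11} = 0, i.e. y'(11) = 0.
Compute y'(x) = −2 x + C1, so y'(11) = −22 + C1 = 0 ⇒ C1 = 22.
Therefore the extremal is
    y(x) = −x^2 + 22 x.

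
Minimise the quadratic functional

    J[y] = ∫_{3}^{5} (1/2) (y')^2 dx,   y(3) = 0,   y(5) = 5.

The Lagrangian is L = (1/2) (y')^2.
Compute ∂L/∂y = 0, ∂L/∂y' = y'.
The Euler-Lagrange equation d/dx(∂L/∂y') − ∂L/∂y = 0 reduces to
    y'' = 0.
Its general solution is
    y(x) = A x + B,
with A, B fixed by the endpoint conditions.
Applying the endpoint conditions y(3) = 0 and y(5) = 5: solve A·3 + B = 0 and A·5 + B = 5. Subtracting gives A(5 − 3) = 5 − 0, so A = 5/2, and B = 0 − A·3 = -15/2. Therefore
    y(x) = (5/2) x - 15/2.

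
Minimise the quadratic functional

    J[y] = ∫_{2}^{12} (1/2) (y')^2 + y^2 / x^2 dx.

The Lagrangian is L = (1/2) (y')^2 + y^2 / x^2.
Compute ∂L/∂y = 2y/x^2, ∂L/∂y' = y'.
The Euler-Lagrange equation d/dx(∂L/∂y') − ∂L/∂y = 0 reduces to
    y'' − 2/x^2 · y = 0  (x > 0).
Its general solution is
    y(x) = A x^2 + B / x,
with A, B fixed by the endpoint conditions.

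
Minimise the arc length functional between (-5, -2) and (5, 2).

Arc-length functional: J[y] = ∫ sqrt(1 + (y')^2) dx.
Lagrangian L = sqrt(1 + (y')^2) has no explicit y dependence, so ∂L/∂y = 0 and the Euler-Lagrange equation gives
    d/dx( y' / sqrt(1 + (y')^2) ) = 0  ⇒  y' / sqrt(1 + (y')^2) = const.
Hence y' is constant, so y(x) is affine.
Fitting the endpoints (-5, -2) and (5, 2):
    slope m = (2 − (-2)) / (5 − (-5)) = 2/5,
    intercept c = (-2) − m·(-5) = 0.
Extremal: y(x) = (2/5) x.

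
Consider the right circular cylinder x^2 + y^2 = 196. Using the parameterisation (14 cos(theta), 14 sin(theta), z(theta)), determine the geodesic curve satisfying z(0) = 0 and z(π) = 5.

Parameterise the cylinder of radius R = 14 as
    r(θ) = (14 cos θ, 14 sin θ, z(θ)).
The arc-length element is
    ds = sqrt(196 + (dz/dθ)^2) dθ,
so the Lagrangian is L = sqrt(196 + z'^2).
L depends on z' only, not on z or θ, so ∂L/∂z = 0 and
    ∂L/∂z' = z' / sqrt(196 + z'^2).
The Euler-Lagrange equation gives
    d/dθ( z' / sqrt(196 + z'^2) ) = 0,
so z' is constant. Integrating once:
    z(θ) = a θ + b,
a helix on the cylinder (a straight line when the cylinder is unrolled). The constants a, b are determined by the endpoint conditions.
With endpoint conditions z(0) = 0 and z(π) = 5: from z(0) = b we get b = 0, and a·π + 0 = 5 gives a = 5/π, so
    z(θ) = (5/π) θ.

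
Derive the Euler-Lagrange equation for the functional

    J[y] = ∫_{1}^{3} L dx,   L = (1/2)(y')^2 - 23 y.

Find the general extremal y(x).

The Lagrangian is L = (1/2)(y')^2 - 23 y.
∂L/∂y = -23.
∂L/∂y' = y'.
The Euler-Lagrange equation d/dx(∂L/∂y') − ∂L/∂y = 0 becomes:
    y'' + 23 = 0
General solution: y(x) = -(23/2) x^2 + A x + B, where A and B are arbitrary constants fixed by the endpoint conditions.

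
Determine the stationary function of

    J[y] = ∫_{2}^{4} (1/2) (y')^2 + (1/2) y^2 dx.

The Lagrangian is L = (1/2) (y')^2 + (1/2) y^2.
Compute ∂L/∂y = y, ∂L/∂y' = y'.
The Euler-Lagrange equation d/dx(∂L/∂y') − ∂L/∂y = 0 reduces to
    y'' − y = 0.
Its general solution is
    y(x) = A e^x + B e^(−x),
with A, B fixed by the endpoint conditions.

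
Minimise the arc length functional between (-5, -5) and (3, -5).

Arc-length functional: J[y] = ∫ sqrt(1 + (y')^2) dx.
Lagrangian L = sqrt(1 + (y')^2) has no explicit y dependence, so ∂L/∂y = 0 and the Euler-Lagrange equation gives
    d/dx( y' / sqrt(1 + (y')^2) ) = 0  ⇒  y' / sqrt(1 + (y')^2) = const.
Hence y' is constant, so y(x) is affine.
Fitting the endpoints (-5, -5) and (3, -5):
    slope m = ((-5) − (-5)) / (3 − (-5)) = 0,
    intercept c = (-5) − m·(-5) = -5.
Extremal: y(x) = -5.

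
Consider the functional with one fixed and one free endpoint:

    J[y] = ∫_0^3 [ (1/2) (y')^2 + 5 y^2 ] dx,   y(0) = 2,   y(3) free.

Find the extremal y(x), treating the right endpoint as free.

The Lagrangian L = (1/2) (y')^2 + 5 y^2 gives
    ∂L/∂y = 10 y,   ∂L/∂y' = y'.
Euler-Lagrange: y'' − 10 y = 0.
With k = sqrt(10), the general solution is
    y(x) = A cosh(sqrt(10) x) + B sinh(sqrt(10) x).
Fixed left endpoint y(0) = 2 ⇒ A = 2.
The right endpoint x = 3 is free, so the natural (transversality) condition is ∂L/∂y' |_{x=3} = 0, i.e. y'(3) = 0.
Compute y'(x) = A k sinh(k x) + B k cosh(k x), so
    y'(3) = A k sinh(k·3) + B k cosh(k·3) = 0
    ⇒ B = −A tanh(k·3) = − 2 tanh(sqrt(10)·3).
Therefore the extremal is
    y(x) = 2 cosh(sqrt(10) x) − 2 tanh(sqrt(10)·3) sinh(sqrt(10) x).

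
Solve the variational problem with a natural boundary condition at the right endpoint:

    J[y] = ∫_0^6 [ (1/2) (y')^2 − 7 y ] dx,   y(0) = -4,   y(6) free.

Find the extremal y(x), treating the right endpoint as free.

The Lagrangian L = (1/2) (y')^2 − 7 y gives
    ∂L/∂y = −7,   ∂L/∂y' = y'.
Euler-Lagrange: d/dx(y') − (−7) = 0, i.e. y'' + 7 = 0, so
    y(x) = −(7/2) x^2 + C1 x + C2.
Fixed left endpoint y(0) = -4 ⇒ C2 = -4.
The right endpoint x = 6 is free, so the natural (transversality) condition is ∂L/∂y' |_{x=6} = 0, i.e. y'(6) = 0.
Compute y'(x) = −7 x + C1, so y'(6) = −42 + C1 = 0 ⇒ C1 = 42.
Therefore the extremal is
    y(x) = −(7/2) x^2 + 42 x − 4.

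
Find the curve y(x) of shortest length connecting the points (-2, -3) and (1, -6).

Arc-length functional: J[y] = ∫ sqrt(1 + (y')^2) dx.
Lagrangian L = sqrt(1 + (y')^2) has no explicit y dependence, so ∂L/∂y = 0 and the Euler-Lagrange equation gives
    d/dx( y' / sqrt(1 + (y')^2) ) = 0  ⇒  y' / sqrt(1 + (y')^2) = const.
Hence y' is constant, so y(x) is affine.
Fitting the endpoints (-2, -3) and (1, -6):
    slope m = ((-6) − (-3)) / (1 − (-2)) = -1,
    intercept c = (-3) − m·(-2) = -5.
Extremal: y(x) = -x - 5.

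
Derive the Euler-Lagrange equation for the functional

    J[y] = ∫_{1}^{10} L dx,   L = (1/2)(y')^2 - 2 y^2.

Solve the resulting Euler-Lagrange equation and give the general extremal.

The Lagrangian is L = (1/2)(y')^2 - 2 y^2.
∂L/∂y = -4y.
∂L/∂y' = y'.
The Euler-Lagrange equation d/dx(∂L/∂y') − ∂L/∂y = 0 becomes:
    y'' + 4 y = 0
General solution: y(x) = A sin(2x) + B cos(2x), where A and B are arbitrary constants fixed by the endpoint conditions.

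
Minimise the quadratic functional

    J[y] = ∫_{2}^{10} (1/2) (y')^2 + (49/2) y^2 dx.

The Lagrangian is L = (1/2) (y')^2 + (49/2) y^2.
Compute ∂L/∂y = 49y, ∂L/∂y' = y'.
The Euler-Lagrange equation d/dx(∂L/∂y') − ∂L/∂y = 0 reduces to
    y'' − 49 y = 0.
Its general solution is
    y(x) = A e^(7x) + B e^(−7x),
with A, B fixed by the endpoint conditions.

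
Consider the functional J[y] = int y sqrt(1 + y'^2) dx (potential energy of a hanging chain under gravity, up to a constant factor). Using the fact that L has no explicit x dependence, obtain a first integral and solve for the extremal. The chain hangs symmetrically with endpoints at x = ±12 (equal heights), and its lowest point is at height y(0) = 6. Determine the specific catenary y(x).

The Lagrangian L(y, y') = y sqrt(1 + y'^2) has no explicit x dependence, so the Beltrami identity applies:
    L − y' ∂L/∂y' = C.
Compute ∂L/∂y' = y · y' / sqrt(1 + y'^2). Then
    L − y' ∂L/∂y'
    = y sqrt(1 + y'^2) − y · y'^2 / sqrt(1 + y'^2)
    = y (1 + y'^2 − y'^2) / sqrt(1 + y'^2)
    = y / sqrt(1 + y'^2) = C.
Squaring gives y^2 = C^2 (1 + y'^2), i.e.
    y'^2 = y^2 / C^2 − 1.
Separating variables,
    dy / sqrt(y^2 − C^2) = dx / C,
and integrating gives arccosh(y / C) = (x − a)/C, so
    y(x) = C cosh((x − a)/C),
the catenary. The constants C and a are fixed by the two endpoint conditions (and, for the hanging-chain problem, the length constraint selects C).
Now fit the given data. The endpoints x = ±12 are symmetric at equal height, so the catenary is even about its minimum: a = 0 and y(x) = C cosh(x/C). The lowest point is y(0) = C cosh(0) = C, and we are told y(0) = 6, so C = 6. Therefore
    y(x) = 6 cosh(x/6),
and at the endpoints
    y(±12) = 6 cosh(12/6).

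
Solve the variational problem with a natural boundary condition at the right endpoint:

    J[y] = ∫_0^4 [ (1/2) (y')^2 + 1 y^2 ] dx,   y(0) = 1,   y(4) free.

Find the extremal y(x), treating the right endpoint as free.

The Lagrangian L = (1/2) (y')^2 + 1 y^2 gives
    ∂L/∂y = 2 y,   ∂L/∂y' = y'.
Euler-Lagrange: y'' − 2 y = 0.
With k = sqrt(2), the general solution is
    y(x) = A cosh(sqrt(2) x) + B sinh(sqrt(2) x).
Fixed left endpoint y(0) = 1 ⇒ A = 1.
The right endpoint x = 4 is free, so the natural (transversality) condition is ∂L/∂y' |_{x=4} = 0, i.e. y'(4) = 0.
Compute y'(x) = A k sinh(k x) + B k cosh(k x), so
    y'(4) = A k sinh(k·4) + B k cosh(k·4) = 0
    ⇒ B = −A tanh(k·4) = − tanh(sqrt(2)·4).
Therefore the extremal is
    y(x) = cosh(sqrt(2) x) − tanh(sqrt(2)·4) sinh(sqrt(2) x).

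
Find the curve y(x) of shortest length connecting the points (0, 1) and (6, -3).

Arc-length functional: J[y] = ∫ sqrt(1 + (y')^2) dx.
Lagrangian L = sqrt(1 + (y')^2) has no explicit y dependence, so ∂L/∂y = 0 and the Euler-Lagrange equation gives
    d/dx( y' / sqrt(1 + (y')^2) ) = 0  ⇒  y' / sqrt(1 + (y')^2) = const.
Hence y' is constant, so y(x) is affine.
Fitting the endpoints (0, 1) and (6, -3):
    slope m = ((-3) − 1) / (6 − 0) = -2/3,
    intercept c = 1 − m·0 = 1.
Extremal: y(x) = (-2/3) x + 1.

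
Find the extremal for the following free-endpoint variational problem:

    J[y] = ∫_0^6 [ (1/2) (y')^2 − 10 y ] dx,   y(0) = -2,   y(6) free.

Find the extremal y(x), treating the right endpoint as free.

The Lagrangian L = (1/2) (y')^2 − 10 y gives
    ∂L/∂y = −10,   ∂L/∂y' = y'.
Euler-Lagrange: d/dx(y') − (−10) = 0, i.e. y'' + 10 = 0, so
    y(x) = −(10/2) x^2 + C1 x + C2.
Fixed left endpoint y(0) = -2 ⇒ C2 = -2.
The right endpoint x = 6 is free, so the natural (transversality) condition is ∂L/∂y' |_{x=6} = 0, i.e. y'(6) = 0.
Compute y'(x) = −10 x + C1, so y'(6) = −60 + C1 = 0 ⇒ C1 = 60.
Therefore the extremal is
    y(x) = −5 x^2 + 60 x − 2.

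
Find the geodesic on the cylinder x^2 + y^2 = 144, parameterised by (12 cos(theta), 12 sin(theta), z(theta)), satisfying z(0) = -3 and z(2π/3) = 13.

Parameterise the cylinder of radius R = 12 as
    r(θ) = (12 cos θ, 12 sin θ, z(θ)).
The arc-length element is
    ds = sqrt(144 + (dz/dθ)^2) dθ,
so the Lagrangian is L = sqrt(144 + z'^2).
L depends on z' only, not on z or θ, so ∂L/∂z = 0 and
    ∂L/∂z' = z' / sqrt(144 + z'^2).
The Euler-Lagrange equation gives
    d/dθ( z' / sqrt(144 + z'^2) ) = 0,
so z' is constant. Integrating once:
    z(θ) = a θ + b,
a helix on the cylinder (a straight line when the cylinder is unrolled). The constants a, b are determined by the endpoint conditions.
With endpoint conditions z(0) = -3 and z(2π/3) = 13: from z(0) = b we get b = -3, and a·2π/3 + -3 = 13 gives a = 24/π, so
    z(θ) = (24/π) θ − 3.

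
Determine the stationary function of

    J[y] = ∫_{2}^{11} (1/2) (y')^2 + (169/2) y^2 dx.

The Lagrangian is L = (1/2) (y')^2 + (169/2) y^2.
Compute ∂L/∂y = 169y, ∂L/∂y' = y'.
The Euler-Lagrange equation d/dx(∂L/∂y') − ∂L/∂y = 0 reduces to
    y'' − 169 y = 0.
Its general solution is
    y(x) = A e^(13x) + B e^(−13x),
with A, B fixed by the endpoint conditions.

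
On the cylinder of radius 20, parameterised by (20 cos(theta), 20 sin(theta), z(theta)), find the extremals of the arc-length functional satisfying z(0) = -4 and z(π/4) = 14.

Parameterise the cylinder of radius R = 20 as
    r(θ) = (20 cos θ, 20 sin θ, z(θ)).
The arc-length element is
    ds = sqrt(400 + (dz/dθ)^2) dθ,
so the Lagrangian is L = sqrt(400 + z'^2).
L depends on z' only, not on z or θ, so ∂L/∂z = 0 and
    ∂L/∂z' = z' / sqrt(400 + z'^2).
The Euler-Lagrange equation gives
    d/dθ( z' / sqrt(400 + z'^2) ) = 0,
so z' is constant. Integrating once:
    z(θ) = a θ + b,
a helix on the cylinder (a straight line when the cylinder is unrolled). The constants a, b are determined by the endpoint conditions.
With endpoint conditions z(0) = -4 and z(π/4) = 14: from z(0) = b we get b = -4, and a·π/4 + -4 = 14 gives a = 72/π, so
    z(θ) = (72/π) θ − 4.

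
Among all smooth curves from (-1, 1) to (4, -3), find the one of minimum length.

Arc-length functional: J[y] = ∫ sqrt(1 + (y')^2) dx.
Lagrangian L = sqrt(1 + (y')^2) has no explicit y dependence, so ∂L/∂y = 0 and the Euler-Lagrange equation gives
    d/dx( y' / sqrt(1 + (y')^2) ) = 0  ⇒  y' / sqrt(1 + (y')^2) = const.
Hence y' is constant, so y(x) is affine.
Fitting the endpoints (-1, 1) and (4, -3):
    slope m = ((-3) − 1) / (4 − (-1)) = -4/5,
    intercept c = 1 − m·(-1) = 1/5.
Extremal: y(x) = (-4/5) x + 1/5.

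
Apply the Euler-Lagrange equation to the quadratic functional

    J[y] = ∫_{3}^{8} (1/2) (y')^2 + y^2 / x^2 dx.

The Lagrangian is L = (1/2) (y')^2 + y^2 / x^2.
Compute ∂L/∂y = 2y/x^2, ∂L/∂y' = y'.
The Euler-Lagrange equation d/dx(∂L/∂y') − ∂L/∂y = 0 reduces to
    y'' − 2/x^2 · y = 0  (x > 0).
Its general solution is
    y(x) = A x^2 + B / x,
with A, B fixed by the endpoint conditions.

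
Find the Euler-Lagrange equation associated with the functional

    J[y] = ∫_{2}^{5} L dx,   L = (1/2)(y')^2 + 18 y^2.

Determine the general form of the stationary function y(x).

The Lagrangian is L = (1/2)(y')^2 + 18 y^2.
∂L/∂y = 36y.
∂L/∂y' = y'.
The Euler-Lagrange equation d/dx(∂L/∂y') − ∂L/∂y = 0 becomes:
    y'' - 36 y = 0
General solution: y(x) = A e^(6x) + B e^(-6x), where A and B are arbitrary constants fixed by the endpoint conditions.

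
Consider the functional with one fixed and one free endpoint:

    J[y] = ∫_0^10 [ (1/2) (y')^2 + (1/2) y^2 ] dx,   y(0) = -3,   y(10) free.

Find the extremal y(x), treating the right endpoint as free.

The Lagrangian L = (1/2) (y')^2 + (1/2) y^2 gives
    ∂L/∂y = 1 y,   ∂L/∂y' = y'.
Euler-Lagrange: y'' − y = 0.
With k = 1, the general solution is
    y(x) = A cosh(x) + B sinh(x).
Fixed left endpoint y(0) = -3 ⇒ A = -3.
The right endpoint x = 10 is free, so the natural (transversality) condition is ∂L/∂y' |_{x=10} = 0, i.e. y'(10) = 0.
Compute y'(x) = A k sinh(k x) + B k cosh(k x), so
    y'(10) = A k sinh(k·10) + B k cosh(k·10) = 0
    ⇒ B = −A tanh(k·10) = 3 tanh(1·10).
Therefore the extremal is
    y(x) = −3 cosh(1 x) + 3 tanh(1·10) sinh(1 x).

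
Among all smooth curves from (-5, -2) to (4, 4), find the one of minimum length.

Arc-length functional: J[y] = ∫ sqrt(1 + (y')^2) dx.
Lagrangian L = sqrt(1 + (y')^2) has no explicit y dependence, so ∂L/∂y = 0 and the Euler-Lagrange equation gives
    d/dx( y' / sqrt(1 + (y')^2) ) = 0  ⇒  y' / sqrt(1 + (y')^2) = const.
Hence y' is constant, so y(x) is affine.
Fitting the endpoints (-5, -2) and (4, 4):
    slope m = (4 − (-2)) / (4 − (-5)) = 2/3,
    intercept c = (-2) − m·(-5) = 4/3.
Extremal: y(x) = (2/3) x + 4/3.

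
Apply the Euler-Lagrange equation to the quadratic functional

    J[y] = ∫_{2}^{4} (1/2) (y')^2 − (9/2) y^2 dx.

The Lagrangian is L = (1/2) (y')^2 − (9/2) y^2.
Compute ∂L/∂y = -9y, ∂L/∂y' = y'.
The Euler-Lagrange equation d/dx(∂L/∂y') − ∂L/∂y = 0 reduces to
    y'' + 9 y = 0.
Its general solution is
    y(x) = A sin(3x) + B cos(3x),
with A, B fixed by the endpoint conditions.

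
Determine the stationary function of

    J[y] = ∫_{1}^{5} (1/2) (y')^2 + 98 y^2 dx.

The Lagrangian is L = (1/2) (y')^2 + 98 y^2.
Compute ∂L/∂y = 196y, ∂L/∂y' = y'.
The Euler-Lagrange equation d/dx(∂L/∂y') − ∂L/∂y = 0 reduces to
    y'' − 196 y = 0.
Its general solution is
    y(x) = A e^(14x) + B e^(−14x),
with A, B fixed by the endpoint conditions.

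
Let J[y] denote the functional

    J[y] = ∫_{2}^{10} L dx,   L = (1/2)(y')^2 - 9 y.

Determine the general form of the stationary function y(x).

The Lagrangian is L = (1/2)(y')^2 - 9 y.
∂L/∂y = -9.
∂L/∂y' = y'.
The Euler-Lagrange equation d/dx(∂L/∂y') − ∂L/∂y = 0 becomes:
    y'' + 9 = 0
General solution: y(x) = -(9/2) x^2 + A x + B, where A and B are arbitrary constants fixed by the endpoint conditions.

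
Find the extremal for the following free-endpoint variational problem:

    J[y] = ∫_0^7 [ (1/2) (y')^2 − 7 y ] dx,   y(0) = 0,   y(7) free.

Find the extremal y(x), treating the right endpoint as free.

The Lagrangian L = (1/2) (y')^2 − 7 y gives
    ∂L/∂y = −7,   ∂L/∂y' = y'.
Euler-Lagrange: d/dx(y') − (−7) = 0, i.e. y'' + 7 = 0, so
    y(x) = −(7/2) x^2 + C1 x + C2.
Fixed left endpoint y(0) = 0 ⇒ C2 = 0.
The right endpoint x = 7 is free, so the natural (transversality) condition is ∂L/∂y' |_{x=7} = 0, i.e. y'(7) = 0.
Compute y'(x) = −7 x + C1, so y'(7) = −49 + C1 = 0 ⇒ C1 = 49.
Therefore the extremal is
    y(x) = −(7/2) x^2 + 49 x.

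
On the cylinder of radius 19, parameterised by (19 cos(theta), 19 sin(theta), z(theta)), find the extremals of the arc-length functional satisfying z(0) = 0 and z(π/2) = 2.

Parameterise the cylinder of radius R = 19 as
    r(θ) = (19 cos θ, 19 sin θ, z(θ)).
The arc-length element is
    ds = sqrt(361 + (dz/dθ)^2) dθ,
so the Lagrangian is L = sqrt(361 + z'^2).
L depends on z' only, not on z or θ, so ∂L/∂z = 0 and
    ∂L/∂z' = z' / sqrt(361 + z'^2).
The Euler-Lagrange equation gives
    d/dθ( z' / sqrt(361 + z'^2) ) = 0,
so z' is constant. Integrating once:
    z(θ) = a θ + b,
a helix on the cylinder (a straight line when the cylinder is unrolled). The constants a, b are determined by the endpoint conditions.
With endpoint conditions z(0) = 0 and z(π/2) = 2: from z(0) = b we get b = 0, and a·π/2 + 0 = 2 gives a = 4/π, so
    z(θ) = (4/π) θ.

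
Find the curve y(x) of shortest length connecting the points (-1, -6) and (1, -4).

Arc-length functional: J[y] = ∫ sqrt(1 + (y')^2) dx.
Lagrangian L = sqrt(1 + (y')^2) has no explicit y dependence, so ∂L/∂y = 0 and the Euler-Lagrange equation gives
    d/dx( y' / sqrt(1 + (y')^2) ) = 0  ⇒  y' / sqrt(1 + (y')^2) = const.
Hence y' is constant, so y(x) is affine.
Fitting the endpoints (-1, -6) and (1, -4):
    slope m = ((-4) − (-6)) / (1 − (-1)) = 1,
    intercept c = (-6) − m·(-1) = -5.
Extremal: y(x) = x - 5.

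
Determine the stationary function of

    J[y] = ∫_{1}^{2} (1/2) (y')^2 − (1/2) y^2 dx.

The Lagrangian is L = (1/2) (y')^2 − (1/2) y^2.
Compute ∂L/∂y = -y, ∂L/∂y' = y'.
The Euler-Lagrange equation d/dx(∂L/∂y') − ∂L/∂y = 0 reduces to
    y'' + y = 0.
Its general solution is
    y(x) = A sin(x) + B cos(x),
with A, B fixed by the endpoint conditions.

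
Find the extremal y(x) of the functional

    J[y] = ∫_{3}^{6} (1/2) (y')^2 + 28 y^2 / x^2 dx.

The Lagrangian is L = (1/2) (y')^2 + 28 y^2 / x^2.
Compute ∂L/∂y = 56y/x^2, ∂L/∂y' = y'.
The Euler-Lagrange equation d/dx(∂L/∂y') − ∂L/∂y = 0 reduces to
    y'' − 56/x^2 · y = 0  (x > 0).
Its general solution is
    y(x) = A x^8 + B x^(-7),
with A, B fixed by the endpoint conditions.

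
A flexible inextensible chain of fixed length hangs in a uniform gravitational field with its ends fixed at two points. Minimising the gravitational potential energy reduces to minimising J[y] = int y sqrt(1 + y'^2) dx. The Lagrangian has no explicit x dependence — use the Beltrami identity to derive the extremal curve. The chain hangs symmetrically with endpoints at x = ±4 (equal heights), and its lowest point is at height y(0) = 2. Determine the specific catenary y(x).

The Lagrangian L(y, y') = y sqrt(1 + y'^2) has no explicit x dependence, so the Beltrami identity applies:
    L − y' ∂L/∂y' = C.
Compute ∂L/∂y' = y · y' / sqrt(1 + y'^2). Then
    L − y' ∂L/∂y'
    = y sqrt(1 + y'^2) − y · y'^2 / sqrt(1 + y'^2)
    = y (1 + y'^2 − y'^2) / sqrt(1 + y'^2)
    = y / sqrt(1 + y'^2) = C.
Squaring gives y^2 = C^2 (1 + y'^2), i.e.
    y'^2 = y^2 / C^2 − 1.
Separating variables,
    dy / sqrt(y^2 − C^2) = dx / C,
and integrating gives arccosh(y / C) = (x − a)/C, so
    y(x) = C cosh((x − a)/C),
the catenary. The constants C and a are fixed by the two endpoint conditions (and, for the hanging-chain problem, the length constraint selects C).
Now fit the given data. The endpoints x = ±4 are symmetric at equal height, so the catenary is even about its minimum: a = 0 and y(x) = C cosh(x/C). The lowest point is y(0) = C cosh(0) = C, and we are told y(0) = 2, so C = 2. Therefore
    y(x) = 2 cosh(x/2),
and at the endpoints
    y(±4) = 2 cosh(4/2).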